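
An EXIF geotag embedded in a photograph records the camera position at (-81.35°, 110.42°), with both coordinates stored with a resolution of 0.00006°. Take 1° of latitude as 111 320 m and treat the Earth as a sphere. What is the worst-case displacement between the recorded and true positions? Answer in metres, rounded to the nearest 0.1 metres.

With a 0.00006° grid the true value lies within half a step, ±0.00006°/2 = ±3e-05°, of the stored one.
Latitude error → 3e-05 × 111320 = 3.3396 m along the meridian.
Longitude error → 3e-05 × 111320 × cos 81.35° = 3e-05 × 111320 × 0.1504 ≈ 0.50227 m.
The two errors are perpendicular, so the maximum displacement is √(3.3396² + 0.50227²) ≈ 3.37716 m.

3.4 metres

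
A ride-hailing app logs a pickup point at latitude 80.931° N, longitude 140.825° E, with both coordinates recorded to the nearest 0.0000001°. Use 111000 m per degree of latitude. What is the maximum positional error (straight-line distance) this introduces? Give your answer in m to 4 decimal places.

Rounding to 7 decimal places leaves each coordinate within ±5e-08° of the true value.
Latitude error → 5e-08 × 111000 = 0.00555 m along the meridian.
Longitude error → 5e-08 × 111000 × cos 80.931° = 5e-08 × 111000 × 0.1576 ≈ 0.000874812 m.
Combining orthogonally: (0.00555² + 0.000874812²)^½ ≈ 0.00561852 m.

0.0056 m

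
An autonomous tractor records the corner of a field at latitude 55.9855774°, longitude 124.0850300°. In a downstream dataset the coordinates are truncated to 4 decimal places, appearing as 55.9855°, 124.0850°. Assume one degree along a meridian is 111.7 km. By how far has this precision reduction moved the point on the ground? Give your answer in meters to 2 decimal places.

8.85 meters

Δlat = 55.9855774 − 55.9855 = +0.0000774°; Δlon = 124.0850300 − 124.0850 = +0.0000300°.
N–S: 0.0000774° × 111700 m/° = 8.64558 m.
East–west at this latitude: 0.0000300° × 111700 × cos 55.9855° ≈ 0.0000300 × 62485.3 = 1.87456 m.
Combined displacement = (8.64558² + 1.87456²)^½ ≈ 8.84647 m.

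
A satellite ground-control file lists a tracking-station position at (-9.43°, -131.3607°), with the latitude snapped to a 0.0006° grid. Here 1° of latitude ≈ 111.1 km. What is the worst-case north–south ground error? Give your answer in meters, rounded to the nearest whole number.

33 meters

With a 0.0006° grid the true value lies within half a step, ±0.0006°/2 = ±0.0003°, of the stored one.
North–south distance: 0.0003° × 111100 m/° = 33.33 m.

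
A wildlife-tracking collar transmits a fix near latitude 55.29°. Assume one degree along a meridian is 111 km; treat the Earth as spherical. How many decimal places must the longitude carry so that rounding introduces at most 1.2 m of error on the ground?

At 55.29° one degree of longitude covers 111000 × cos 55.29° ≈ 111000 × 0.5694 ≈ 63206 m.
With N decimal places the half-ulp bound is 0.5·10⁻ᴺ°, or 0.5·10⁻ᴺ × 63206 m on the ground.
Setting 31603 × 10⁻ᴺ ≤ 1.2 gives 10ᴺ ≥ 2.634e+04, i.e. N ≥ 4.42.
N = 4 would give 3.16 m (too coarse); N = 5 gives 0.316 m ≤ 1.2 m.

5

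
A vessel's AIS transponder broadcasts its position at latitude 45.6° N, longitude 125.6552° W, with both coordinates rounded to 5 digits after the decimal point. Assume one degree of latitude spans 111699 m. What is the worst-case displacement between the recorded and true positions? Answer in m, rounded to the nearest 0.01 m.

0.68 m

Rounding to 5 decimal places leaves each coordinate within ±5e-06° of the true value.
North–south component: 5e-06° × 111699 = 0.558495 m.
E–W at 45.6°: 5e-06° × 111699 × cos 45.6° = 5e-06 × 111699 × 0.6997 ≈ 0.390758 m.
Combining orthogonally: (0.558495² + 0.390758²)^½ ≈ 0.681622 m.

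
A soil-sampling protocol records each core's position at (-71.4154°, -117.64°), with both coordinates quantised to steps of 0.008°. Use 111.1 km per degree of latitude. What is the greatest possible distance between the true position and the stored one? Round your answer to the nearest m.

466 m

With a 0.008° grid the true value lies within half a step, ±0.008°/2 = ±0.004°, of the stored one.
Latitude error → 0.004 × 111100 = 444.4 m along the meridian.
E–W at 71.4154°: 0.004° × 111100 × cos 71.4154° = 0.004 × 111100 × 0.3187 ≈ 141.632 m.
Combining orthogonally: (444.4² + 141.632²)^½ ≈ 466.424 m.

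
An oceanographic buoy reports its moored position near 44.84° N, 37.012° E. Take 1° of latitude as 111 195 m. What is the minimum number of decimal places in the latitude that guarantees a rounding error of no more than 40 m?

One degree of latitude covers 111195 m.
Rounding to N decimal places gives at most 0.5 × 10⁻ᴺ degrees of error, i.e. 0.5 × 10⁻ᴺ × 111195 m.
Setting 55597.5 × 10⁻ᴺ ≤ 40 gives 10ᴺ ≥ 1390, i.e. N ≥ 3.14.
At 3 places the error can reach 55.6 m, but 4 places keeps it to 5.56 m.

4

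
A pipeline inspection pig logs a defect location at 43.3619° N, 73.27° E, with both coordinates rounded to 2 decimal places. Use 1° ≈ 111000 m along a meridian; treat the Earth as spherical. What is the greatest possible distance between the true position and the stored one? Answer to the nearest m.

Rounding to 2 decimal places leaves each coordinate within ±0.005° of the true value.
N–S: 0.005° × 111000 m/° = 555 m.
Longitude error → 0.005 × 111000 × cos 43.3619° = 0.005 × 111000 × 0.7270 ≈ 403.502 m.
The two errors are perpendicular, so the maximum displacement is √(555² + 403.502²) ≈ 686.177 m.

686 m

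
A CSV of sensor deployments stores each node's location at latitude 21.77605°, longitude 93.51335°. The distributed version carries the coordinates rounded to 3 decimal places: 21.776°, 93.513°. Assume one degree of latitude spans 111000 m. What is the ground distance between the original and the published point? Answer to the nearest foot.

The latitude changed by +0.00005° and the longitude by +0.00035°.
N–S: 0.00005° × 111000 m/° = 5.55 m.
E–W at 21.776°: 0.00035° × 111000 × cos 21.776° = 0.00035 × 111000 × 0.9286 ≈ 36.0777 m.
Hypotenuse of the two orthogonal shifts: √(5.55² + 36.0777²) = 36.5021 m.
In feet: 36.5021 m ÷ 0.3048 ≈ 119.76 ft.

120 feet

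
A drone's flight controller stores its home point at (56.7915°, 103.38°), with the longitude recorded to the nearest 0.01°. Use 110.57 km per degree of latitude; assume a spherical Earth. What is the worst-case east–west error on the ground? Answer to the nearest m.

303 m

Rounding to 2 decimal places leaves the longitude within ±0.005° of the true value.
Parallels shrink by cos φ, so at 56.7915° a degree of longitude is 110570 × 0.5477 ≈ 60557.8 m.
Maximum E–W displacement: 0.005 × 60557.8 = 302.789 m.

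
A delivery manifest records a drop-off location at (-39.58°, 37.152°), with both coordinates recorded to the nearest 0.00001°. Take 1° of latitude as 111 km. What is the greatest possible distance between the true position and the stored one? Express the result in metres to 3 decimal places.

0.701 metres

Rounding to 5 decimal places leaves each coordinate within ±5e-06° of the true value.
North–south component: 5e-06° × 111000 = 0.555 m.
East–west component at 39.58°: 5e-06° × 111000 × cos 39.58° ≈ 5e-06 × 85551.7 ≈ 0.427758 m.
Combining orthogonally: (0.555² + 0.427758²)^½ ≈ 0.700715 m.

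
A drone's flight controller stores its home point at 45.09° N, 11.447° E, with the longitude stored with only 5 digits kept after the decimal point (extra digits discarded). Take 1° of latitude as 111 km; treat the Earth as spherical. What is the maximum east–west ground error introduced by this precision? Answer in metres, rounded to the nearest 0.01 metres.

0.78 metres

Truncating at 5 decimal places can drop up to a full unit in the last place, so the longitude may be off by as much as 1e-05°.
At latitude 45.09° a degree of longitude spans 111000 m × cos 45.09° = 111000 × 0.7060 ≈ 78365.5 m.
East–west error: 1e-05° × 78365.5 m/° ≈ 0.783655 m.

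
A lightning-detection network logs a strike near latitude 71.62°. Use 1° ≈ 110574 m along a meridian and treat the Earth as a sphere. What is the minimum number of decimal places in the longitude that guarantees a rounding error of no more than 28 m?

3 decimal places

At 71.62° one degree of longitude covers 110574 × cos 71.62° ≈ 110574 × 0.3153 ≈ 34866 m.
N decimal places → at most half a unit in the last place, 0.5 × 10⁻ᴺ° = 34866/2 × 10⁻ᴺ m.
Need 0.5 × 34866 × 10⁻ᴺ ≤ 28 → 10⁻ᴺ ≤ 1.606e-03, so N ≥ 2.79.
N = 2 would give 174 m (too coarse); N = 3 gives 17.4 m ≤ 28 m.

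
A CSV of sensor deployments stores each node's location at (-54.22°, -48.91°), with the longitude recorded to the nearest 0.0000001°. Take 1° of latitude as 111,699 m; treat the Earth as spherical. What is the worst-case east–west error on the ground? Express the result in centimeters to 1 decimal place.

Rounding to 7 decimal places leaves the longitude within ±5e-08° of the true value.
One degree of longitude at 54.22° is 111699 × cos 54.22° ≈ 111699 × 0.5847 = 65307.6 m.
East–west error: 5e-08° × 65307.6 m/° ≈ 0.00326538 m.
That is 0.00326538 m = 0.32654 cm.

0.3 centimeters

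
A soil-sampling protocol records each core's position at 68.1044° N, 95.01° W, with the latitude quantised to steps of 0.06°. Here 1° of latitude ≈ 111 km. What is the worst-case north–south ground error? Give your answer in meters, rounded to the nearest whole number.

With a 0.06° grid the true value lies within half a step, ±0.06°/2 = ±0.03°, of the stored one.
Along the meridian that is 0.03° × 111000 m/° = 3330 m.

3330 meters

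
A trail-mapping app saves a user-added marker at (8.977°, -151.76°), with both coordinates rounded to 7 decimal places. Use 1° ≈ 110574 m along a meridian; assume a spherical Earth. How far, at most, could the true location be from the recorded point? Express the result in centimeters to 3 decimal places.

0.777 centimeters

Rounding to 7 decimal places leaves each coordinate within ±5e-08° of the true value.
N–S: 5e-08° × 110574 m/° = 0.0055287 m.
E–W at 8.977°: 5e-08° × 110574 × cos 8.977° = 5e-08 × 110574 × 0.9878 ≈ 0.00546098 m.
Worst case both components are at the extreme and orthogonal: √(0.0055287² + 0.00546098²) ≈ 0.00777102 m.
That is 0.00777102 m = 0.7771 cm.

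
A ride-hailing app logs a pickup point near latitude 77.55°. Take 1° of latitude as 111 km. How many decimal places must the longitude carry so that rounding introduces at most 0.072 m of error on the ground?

At 77.55° one degree of longitude covers 111000 × cos 77.55° ≈ 111000 × 0.2156 ≈ 23930.2 m.
N decimal places → at most half a unit in the last place, 0.5 × 10⁻ᴺ° = 23930.2/2 × 10⁻ᴺ m.
Need 0.5 × 23930.2 × 10⁻ᴺ ≤ 0.072 → 10⁻ᴺ ≤ 6.017e-06, so N ≥ 5.22.
So 6 decimal places suffice (0.012 m); 5 would allow up to 0.12 m.

6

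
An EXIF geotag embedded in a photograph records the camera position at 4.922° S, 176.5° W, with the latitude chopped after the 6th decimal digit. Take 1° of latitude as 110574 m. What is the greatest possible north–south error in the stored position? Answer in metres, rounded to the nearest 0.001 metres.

Truncating at 6 decimal places can drop up to a full unit in the last place, so the latitude may be off by as much as 1e-06°.
So the N–S error is at most 1e-06 × 110574 = 0.110574 m.

0.111 metres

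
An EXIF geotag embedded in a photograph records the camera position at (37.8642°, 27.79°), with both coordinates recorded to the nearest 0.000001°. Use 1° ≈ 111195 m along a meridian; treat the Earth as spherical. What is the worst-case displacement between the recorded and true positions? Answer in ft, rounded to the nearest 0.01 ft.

0.23 ft

Rounding to 6 decimal places leaves each coordinate within ±5e-07° of the true value.
Latitude error → 5e-07 × 111195 = 0.0555975 m along the meridian.
East–west component at 37.8642°: 5e-07° × 111195 × cos 37.8642° ≈ 5e-07 × 87784.9 ≈ 0.0438924 m.
Worst case both components are at the extreme and orthogonal: √(0.0555975² + 0.0438924²) ≈ 0.0708352 m.
In feet: 0.0708352 m ÷ 0.3048 ≈ 0.2324 ft.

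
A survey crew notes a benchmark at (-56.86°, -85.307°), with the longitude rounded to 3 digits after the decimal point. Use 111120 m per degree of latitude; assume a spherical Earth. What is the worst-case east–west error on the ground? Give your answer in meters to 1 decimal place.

30.4 meters

Rounding to 3 decimal places leaves the longitude within ±0.0005° of the true value.
Parallels shrink by cos φ, so at 56.86° a degree of longitude is 111120 × 0.5467 ≈ 60747.8 m.
Maximum E–W displacement: 0.0005 × 60747.8 = 30.3739 m.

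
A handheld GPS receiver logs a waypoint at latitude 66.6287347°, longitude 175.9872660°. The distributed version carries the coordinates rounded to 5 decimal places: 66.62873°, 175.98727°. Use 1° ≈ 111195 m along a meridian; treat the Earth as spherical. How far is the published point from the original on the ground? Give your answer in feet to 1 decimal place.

The latitude changed by +0.0000047° and the longitude by -0.0000040°.
N–S: 0.0000047° × 111195 m/° = 0.522616 m.
E–W at 66.6287°: -0.0000040° × 111195 × cos 66.6287° = -0.0000040 × 111195 × 0.3967 ≈ -0.176439 m.
Hypotenuse of the two orthogonal shifts: √(0.522616² + 0.176439²) = 0.551596 m.
Converting: 0.551596 m × 3.2808 ft/m ≈ 1.8097 ft.

1.8 feet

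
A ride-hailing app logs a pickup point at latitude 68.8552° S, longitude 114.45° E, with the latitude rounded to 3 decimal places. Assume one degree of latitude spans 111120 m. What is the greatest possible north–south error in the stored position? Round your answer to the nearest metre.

Rounding to 3 decimal places leaves the latitude within ±0.0005° of the true value.
Along the meridian that is 0.0005° × 111120 m/° = 55.56 m.

56 metres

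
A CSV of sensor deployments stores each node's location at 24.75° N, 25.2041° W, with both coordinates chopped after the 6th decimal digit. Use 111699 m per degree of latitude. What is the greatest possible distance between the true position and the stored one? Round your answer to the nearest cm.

15 cm

Truncating at 6 decimal places can drop up to a full unit in the last place, so each coordinate may be off by as much as 1e-06°.
North–south component: 1e-06° × 111699 = 0.111699 m.
East–west component at 24.75°: 1e-06° × 111699 × cos 24.75° ≈ 1e-06 × 101439 ≈ 0.101439 m.
Worst case both components are at the extreme and orthogonal: √(0.111699² + 0.101439²) ≈ 0.150886 m.
That is 0.150886 m = 15.089 cm.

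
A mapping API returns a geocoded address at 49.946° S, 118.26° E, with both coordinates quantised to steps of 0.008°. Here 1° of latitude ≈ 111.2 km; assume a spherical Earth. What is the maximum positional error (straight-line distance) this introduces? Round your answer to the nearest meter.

529 meters

With a 0.008° grid the true value lies within half a step, ±0.008°/2 = ±0.004°, of the stored one.
Latitude error → 0.004 × 111200 = 444.8 m along the meridian.
East–west component at 49.946°: 0.004° × 111200 × cos 49.946° ≈ 0.004 × 71558.2 ≈ 286.233 m.
Combining orthogonally: (444.8² + 286.233²)^½ ≈ 528.939 m.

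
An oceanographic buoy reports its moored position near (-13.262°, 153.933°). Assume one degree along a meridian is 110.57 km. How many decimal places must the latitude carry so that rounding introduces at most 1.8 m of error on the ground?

5 decimal places

One degree of latitude covers 110570 m.
Rounding to N decimal places gives at most 0.5 × 10⁻ᴺ degrees of error, i.e. 0.5 × 10⁻ᴺ × 110570 m.
Setting 55285 × 10⁻ᴺ ≤ 1.8 gives 10ᴺ ≥ 3.071e+04, i.e. N ≥ 4.49.
At 4 places the error can reach 5.53 m, but 5 places keeps it to 0.553 m.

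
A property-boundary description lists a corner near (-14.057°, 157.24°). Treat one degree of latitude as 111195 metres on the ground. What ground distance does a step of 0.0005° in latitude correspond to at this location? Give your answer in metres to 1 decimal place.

Along a meridian 0.0005° is 0.0005 × 111195 = 55.5975 m.

55.6 metres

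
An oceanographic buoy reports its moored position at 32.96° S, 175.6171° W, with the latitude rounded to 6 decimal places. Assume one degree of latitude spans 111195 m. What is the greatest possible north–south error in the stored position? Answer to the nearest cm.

Rounding to 6 decimal places leaves the latitude within ±5e-07° of the true value.
North–south distance: 5e-07° × 111195 m/° = 0.0555975 m.
That is 0.0555975 m = 5.5597 cm.

6 cm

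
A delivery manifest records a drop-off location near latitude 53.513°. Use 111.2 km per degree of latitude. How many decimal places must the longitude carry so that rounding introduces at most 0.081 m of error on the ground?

At 53.513° one degree of longitude covers 111200 × cos 53.513° ≈ 111200 × 0.5946 ≈ 66124 m.
With N decimal places the half-ulp bound is 0.5·10⁻ᴺ°, or 0.5·10⁻ᴺ × 66124 m on the ground.
Setting 33062 × 10⁻ᴺ ≤ 0.081 gives 10ᴺ ≥ 4.082e+05, i.e. N ≥ 5.61.
N = 5 would give 0.331 m (too coarse); N = 6 gives 0.0331 m ≤ 0.081 m.

6 decimal places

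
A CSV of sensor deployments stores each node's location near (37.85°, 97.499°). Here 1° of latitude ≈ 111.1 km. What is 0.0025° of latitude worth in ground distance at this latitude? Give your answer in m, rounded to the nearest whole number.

0.0025° × 111100 m/° = 277.75 m.

278 m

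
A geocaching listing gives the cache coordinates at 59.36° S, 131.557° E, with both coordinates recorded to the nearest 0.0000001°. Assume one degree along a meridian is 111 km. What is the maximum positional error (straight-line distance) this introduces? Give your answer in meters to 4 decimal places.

0.0062 meters

Rounding to 7 decimal places leaves each coordinate within ±5e-08° of the true value.
Latitude error → 5e-08 × 111000 = 0.00555 m along the meridian.
East–west component at 59.36°: 5e-08° × 111000 × cos 59.36° ≈ 5e-08 × 56570.3 ≈ 0.00282851 m.
Worst case both components are at the extreme and orthogonal: √(0.00555² + 0.00282851²) ≈ 0.0062292 m.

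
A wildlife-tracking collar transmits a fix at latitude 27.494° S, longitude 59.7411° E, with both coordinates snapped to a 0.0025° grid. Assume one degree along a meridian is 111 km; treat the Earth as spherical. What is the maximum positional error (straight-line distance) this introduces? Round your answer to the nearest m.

With a 0.0025° grid the true value lies within half a step, ±0.0025°/2 = ±0.00125°, of the stored one.
North–south component: 0.00125° × 111000 = 138.75 m.
East–west component at 27.494°: 0.00125° × 111000 × cos 27.494° ≈ 0.00125 × 98463.6 ≈ 123.079 m.
The two errors are perpendicular, so the maximum displacement is √(138.75² + 123.079²) ≈ 185.473 m.

185 m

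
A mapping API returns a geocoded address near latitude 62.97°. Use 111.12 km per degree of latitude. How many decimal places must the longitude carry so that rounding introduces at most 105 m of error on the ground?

3 decimal places

At 62.97° one degree of longitude covers 111120 × cos 62.97° ≈ 111120 × 0.4545 ≈ 50499.3 m.
Rounding to N decimal places gives at most 0.5 × 10⁻ᴺ degrees of error, i.e. 0.5 × 10⁻ᴺ × 50499.3 m.
Setting 25249.6 × 10⁻ᴺ ≤ 105 gives 10ᴺ ≥ 240.5, i.e. N ≥ 2.38.
N = 2 would give 252 m (too coarse); N = 3 gives 25.2 m ≤ 105 m.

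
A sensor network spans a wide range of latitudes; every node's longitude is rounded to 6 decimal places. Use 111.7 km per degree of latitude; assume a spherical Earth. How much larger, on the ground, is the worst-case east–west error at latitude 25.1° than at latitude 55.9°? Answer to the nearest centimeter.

Rounding to 6 decimal places leaves the longitude within ±5e-07° of the true value.
Error at 25.1° = 5e-07° × 111700 × cos 25.1° ≈ 0.05585 × 0.9056 = 0.050576 m.
At 55.9°: 5e-07° × 111700 × cos 55.9° = 5e-07 × 111700 × 0.5606 ≈ 0.031312 m.
So the lower-latitude error exceeds the higher by 0.050576 − 0.031312 = 0.019264 m.
That is 0.0192643 m = 1.9264 cm.

2 centimeters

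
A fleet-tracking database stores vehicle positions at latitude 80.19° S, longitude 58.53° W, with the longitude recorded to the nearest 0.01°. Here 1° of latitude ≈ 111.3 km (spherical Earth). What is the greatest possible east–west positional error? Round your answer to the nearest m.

Rounding to 2 decimal places leaves the longitude within ±0.005° of the true value.
One degree of longitude at 80.19° is 111300 × cos 80.19° ≈ 111300 × 0.1704 = 18963.5 m.
So at most 0.005° × 18963.5 ≈ 94.8173 m east–west.

95 m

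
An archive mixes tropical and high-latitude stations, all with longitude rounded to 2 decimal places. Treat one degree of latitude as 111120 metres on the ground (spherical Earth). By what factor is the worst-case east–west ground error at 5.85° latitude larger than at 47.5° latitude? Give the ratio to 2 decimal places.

1.47

Rounding to 2 decimal places leaves the longitude within ±0.005° of the true value.
Error at 5.85° = 0.005° × 111120 × cos 5.85° ≈ 555.6 × 0.9948 = 552.71 m.
At 47.5°: 0.005° × 111120 × cos 47.5° = 0.005 × 111120 × 0.6756 ≈ 375.36 m.
The ratio reduces to cos 5.85° / cos 47.5° = 0.9948/0.6756 ≈ 1.4725.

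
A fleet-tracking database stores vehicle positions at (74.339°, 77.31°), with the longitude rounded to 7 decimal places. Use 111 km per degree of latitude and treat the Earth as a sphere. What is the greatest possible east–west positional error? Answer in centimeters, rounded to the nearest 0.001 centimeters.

0.150 centimeters

Rounding to 7 decimal places leaves the longitude within ±5e-08° of the true value.
One degree of longitude at 74.339° is 111000 × cos 74.339° ≈ 111000 × 0.2699 = 29963.9 m.
Maximum E–W displacement: 5e-08 × 29963.9 = 0.0014982 m.
That is 0.0014982 m = 0.14982 cm.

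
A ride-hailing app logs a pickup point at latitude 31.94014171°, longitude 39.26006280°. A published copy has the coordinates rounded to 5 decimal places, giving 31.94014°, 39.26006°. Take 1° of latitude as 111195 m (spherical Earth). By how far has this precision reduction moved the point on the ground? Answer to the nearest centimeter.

The latitude changed by +0.00000171° and the longitude by +0.00000280°.
North–south shift: 0.00000171 × 111195 = 0.190143 m.
East–west at this latitude: 0.00000280° × 111195 × cos 31.9401° ≈ 0.00000280 × 94360.2 = 0.264209 m.
Distance: √(0.190143² + 0.264209²) ≈ 0.325516 m.
That is 0.325516 m = 32.552 cm.

33 centimeters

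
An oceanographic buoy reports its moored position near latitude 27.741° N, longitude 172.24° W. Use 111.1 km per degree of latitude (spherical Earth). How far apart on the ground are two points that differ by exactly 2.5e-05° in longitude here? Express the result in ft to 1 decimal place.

One degree of longitude here spans 111100 × cos 27.741° = 111100 × 0.8851 ≈ 98330.3 m; 2.5e-05° of that is 2.45826 m.
Converting: 2.45826 m × 3.2808 ft/m ≈ 8.0651 ft.

8.1 ft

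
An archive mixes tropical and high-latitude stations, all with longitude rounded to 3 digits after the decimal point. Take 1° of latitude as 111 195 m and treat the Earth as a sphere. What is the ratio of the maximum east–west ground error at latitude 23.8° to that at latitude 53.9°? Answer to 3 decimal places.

1.553

Rounding to 3 decimal places leaves the longitude within ±0.0005° of the true value.
Error at 23.8° = 0.0005° × 111195 × cos 23.8° ≈ 55.598 × 0.9150 = 50.869 m.
At 53.9°: 0.0005° × 111195 × cos 53.9° = 0.0005 × 111195 × 0.5892 ≈ 32.758 m.
The ratio reduces to cos 23.8° / cos 53.9° = 0.9150/0.5892 ≈ 1.5529.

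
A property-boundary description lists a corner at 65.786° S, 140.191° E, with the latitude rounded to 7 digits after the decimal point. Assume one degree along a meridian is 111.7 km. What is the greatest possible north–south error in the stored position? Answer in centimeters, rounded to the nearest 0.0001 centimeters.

Rounding to 7 decimal places leaves the latitude within ±5e-08° of the true value.
Along the meridian that is 5e-08° × 111700 m/° = 0.005585 m.
That is 0.005585 m = 0.5585 cm.

0.5585 centimeters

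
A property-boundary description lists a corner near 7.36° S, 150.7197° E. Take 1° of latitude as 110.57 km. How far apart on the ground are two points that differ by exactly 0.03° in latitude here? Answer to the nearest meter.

3317 meters

0.03° × 110570 m/° = 3317.1 m.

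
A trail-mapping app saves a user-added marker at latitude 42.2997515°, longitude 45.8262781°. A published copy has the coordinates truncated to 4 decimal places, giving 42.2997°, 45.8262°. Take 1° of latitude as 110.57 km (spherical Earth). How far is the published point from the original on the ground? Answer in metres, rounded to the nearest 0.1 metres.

Δlat = 42.2997515 − 42.2997 = +0.0000515°; Δlon = 45.8262781 − 45.8262 = +0.0000781°.
North–south shift: 0.0000515 × 110570 = 5.69435 m.
E–W at 42.2997°: 0.0000781° × 110570 × cos 42.2997° = 0.0000781 × 110570 × 0.7396 ≈ 6.38713 m.
Distance: √(5.69435² + 6.38713²) ≈ 8.55693 m.

8.6 metres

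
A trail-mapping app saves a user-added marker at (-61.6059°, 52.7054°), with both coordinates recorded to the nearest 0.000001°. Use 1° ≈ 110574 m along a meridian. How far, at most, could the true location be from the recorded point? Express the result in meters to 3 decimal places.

0.061 meters

Rounding to 6 decimal places leaves each coordinate within ±5e-07° of the true value.
Latitude error → 5e-07 × 110574 = 0.055287 m along the meridian.
E–W at 61.6059°: 5e-07° × 110574 × cos 61.6059° = 5e-07 × 110574 × 0.4755 ≈ 0.0262908 m.
Combining orthogonally: (0.055287² + 0.0262908²)^½ ≈ 0.0612198 m.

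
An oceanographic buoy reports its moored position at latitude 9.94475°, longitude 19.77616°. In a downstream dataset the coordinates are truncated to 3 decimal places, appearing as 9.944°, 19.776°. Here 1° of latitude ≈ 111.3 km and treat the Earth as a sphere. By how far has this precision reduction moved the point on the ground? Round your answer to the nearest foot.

280 feet

Δlat = 9.94475 − 9.944 = +0.00075°; Δlon = 19.77616 − 19.776 = +0.00016°.
N–S: 0.00075° × 111300 m/° = 83.475 m.
East–west at this latitude: 0.00016° × 111300 × cos 9.944° ≈ 0.00016 × 109628 = 17.5405 m.
Hypotenuse of the two orthogonal shifts: √(83.475² + 17.5405²) = 85.298 m.
Converting: 85.298 m × 3.2808 ft/m ≈ 279.85 ft.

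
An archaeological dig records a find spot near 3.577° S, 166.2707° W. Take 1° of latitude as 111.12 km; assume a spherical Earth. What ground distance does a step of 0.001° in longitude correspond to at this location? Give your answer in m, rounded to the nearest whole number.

One degree of longitude here spans 111120 × cos 3.577° = 111120 × 0.9981 ≈ 110904 m; 0.001° of that is 110.904 m.

111 m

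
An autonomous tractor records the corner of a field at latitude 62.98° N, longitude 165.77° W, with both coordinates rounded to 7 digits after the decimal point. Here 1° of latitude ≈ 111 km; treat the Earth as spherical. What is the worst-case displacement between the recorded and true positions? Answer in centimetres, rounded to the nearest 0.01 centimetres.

0.61 centimetres

Rounding to 7 decimal places leaves each coordinate within ±5e-08° of the true value.
N–S: 5e-08° × 111000 m/° = 0.00555 m.
E–W at 62.98°: 5e-08° × 111000 × cos 62.98° = 5e-08 × 111000 × 0.4543 ≈ 0.00252137 m.
The two errors are perpendicular, so the maximum displacement is √(0.00555² + 0.00252137²) ≈ 0.00609589 m.
That is 0.00609589 m = 0.60959 cm.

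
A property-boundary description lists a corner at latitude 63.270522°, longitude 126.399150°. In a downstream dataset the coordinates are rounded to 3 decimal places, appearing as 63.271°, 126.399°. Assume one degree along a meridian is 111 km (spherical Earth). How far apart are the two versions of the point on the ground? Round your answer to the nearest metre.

Δlat = 63.270522 − 63.271 = -0.000478°; Δlon = 126.399150 − 126.399 = +0.000150°.
N–S: -0.000478° × 111000 m/° = -53.058 m.
East–west at this latitude: 0.000150° × 111000 × cos 63.271° ≈ 0.000150 × 49924.6 = 7.48869 m.
Hypotenuse of the two orthogonal shifts: √(53.058² + 7.48869²) = 53.5839 m.

54 metres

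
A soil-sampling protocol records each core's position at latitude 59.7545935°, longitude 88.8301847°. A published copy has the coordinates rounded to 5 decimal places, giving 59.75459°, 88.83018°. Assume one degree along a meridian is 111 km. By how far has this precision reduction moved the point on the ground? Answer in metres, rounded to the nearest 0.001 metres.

The latitude changed by +0.0000035° and the longitude by +0.0000047°.
N–S: 0.0000035° × 111000 m/° = 0.3885 m.
East–west at this latitude: 0.0000047° × 111000 × cos 59.7546° ≈ 0.0000047 × 55911.2 = 0.262783 m.
Combined displacement = (0.3885² + 0.262783²)^½ ≈ 0.469028 m.

0.469 metres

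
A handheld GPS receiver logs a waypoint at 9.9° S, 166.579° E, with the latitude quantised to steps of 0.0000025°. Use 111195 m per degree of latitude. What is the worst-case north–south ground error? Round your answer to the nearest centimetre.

With a 0.0000025° grid the true value lies within half a step, ±0.0000025°/2 = ±1.25e-06°, of the stored one.
So the N–S error is at most 1.25e-06 × 111195 = 0.138994 m.
That is 0.138994 m = 13.899 cm.

14 centimetres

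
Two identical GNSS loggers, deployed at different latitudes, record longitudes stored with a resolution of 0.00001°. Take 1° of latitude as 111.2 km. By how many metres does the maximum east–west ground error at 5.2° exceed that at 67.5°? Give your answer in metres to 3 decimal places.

With a 0.00001° grid the true value lies within half a step, ±0.00001°/2 = ±5e-06°, of the stored one.
At 5.2°: 5e-06° × 111200 × cos 5.2° = 5e-06 × 111200 × 0.9959 ≈ 0.55371 m.
Error at 67.5° = 5e-06° × 111200 × cos 67.5° ≈ 0.556 × 0.3827 = 0.21277 m.
So the lower-latitude error exceeds the higher by 0.55371 − 0.21277 = 0.34094 m.

0.341 metres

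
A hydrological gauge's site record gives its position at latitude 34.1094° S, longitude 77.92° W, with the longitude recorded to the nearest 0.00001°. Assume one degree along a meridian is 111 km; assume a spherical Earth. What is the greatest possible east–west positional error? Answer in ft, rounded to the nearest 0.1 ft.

Rounding to 5 decimal places leaves the longitude within ±5e-06° of the true value.
At latitude 34.1094° a degree of longitude spans 111000 m × cos 34.1094° = 111000 × 0.8280 ≈ 91904.5 m.
So at most 5e-06° × 91904.5 ≈ 0.459522 m east–west.
In feet: 0.459522 m ÷ 0.3048 ≈ 1.5076 ft.

1.5 ft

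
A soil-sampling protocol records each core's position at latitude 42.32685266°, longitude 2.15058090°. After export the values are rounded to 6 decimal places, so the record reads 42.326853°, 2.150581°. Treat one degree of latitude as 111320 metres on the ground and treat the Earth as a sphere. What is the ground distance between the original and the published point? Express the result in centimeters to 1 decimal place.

Δlat = 42.32685266 − 42.326853 = -0.00000034°; Δlon = 2.15058090 − 2.150581 = -0.00000010°.
North–south shift: -0.00000034 × 111320 = -0.0378488 m.
E–W at 42.3269°: -0.00000010° × 111320 × cos 42.3269° = -0.00000010 × 111320 × 0.7393 ≈ -0.00823006 m.
Hypotenuse of the two orthogonal shifts: √(0.0378488² + 0.00823006²) = 0.0387333 m.
That is 0.0387333 m = 3.8733 cm.

3.9 centimeters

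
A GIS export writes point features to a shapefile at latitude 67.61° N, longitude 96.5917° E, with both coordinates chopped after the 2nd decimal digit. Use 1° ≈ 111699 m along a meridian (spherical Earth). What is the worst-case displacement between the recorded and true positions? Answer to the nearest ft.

3922 ft

Truncating at 2 decimal places can drop up to a full unit in the last place, so each coordinate may be off by as much as 0.01°.
Latitude error → 0.01 × 111699 = 1116.99 m along the meridian.
Longitude error → 0.01 × 111699 × cos 67.61° = 0.01 × 111699 × 0.3809 ≈ 425.472 m.
Combining orthogonally: (1116.99² + 425.472²)^½ ≈ 1195.28 m.
Converting: 1195.28 m × 3.2808 ft/m ≈ 3921.5 ft.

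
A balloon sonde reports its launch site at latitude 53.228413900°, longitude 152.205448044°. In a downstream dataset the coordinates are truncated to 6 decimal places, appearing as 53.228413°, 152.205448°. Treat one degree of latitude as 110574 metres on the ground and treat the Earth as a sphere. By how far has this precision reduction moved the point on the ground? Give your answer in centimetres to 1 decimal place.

10.0 centimetres

The latitude changed by +0.000000900° and the longitude by +0.000000044°.
N–S: 0.000000900° × 110574 m/° = 0.0995166 m.
East–west at this latitude: 0.000000044° × 110574 × cos 53.2284° ≈ 0.000000044 × 66192.5 = 0.00291247 m.
Combined displacement = (0.0995166² + 0.00291247²)^½ ≈ 0.0995592 m.
That is 0.0995592 m = 9.9559 cm.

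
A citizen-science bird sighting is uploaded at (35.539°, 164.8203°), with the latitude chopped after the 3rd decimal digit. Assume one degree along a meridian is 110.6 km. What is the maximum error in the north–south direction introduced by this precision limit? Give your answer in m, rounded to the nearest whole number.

111 m

Truncating at 3 decimal places can drop up to a full unit in the last place, so the latitude may be off by as much as 0.001°.
Along the meridian that is 0.001° × 110600 m/° = 110.6 m.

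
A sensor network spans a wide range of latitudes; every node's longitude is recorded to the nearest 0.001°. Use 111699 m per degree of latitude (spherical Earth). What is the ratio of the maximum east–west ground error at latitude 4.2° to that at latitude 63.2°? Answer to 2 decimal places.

2.21

Rounding to 3 decimal places leaves the longitude within ±0.0005° of the true value.
Error at 4.2° = 0.0005° × 111699 × cos 4.2° ≈ 55.849 × 0.9973 = 55.7 m.
At 63.2°: 0.0005° × 111699 × cos 63.2° = 0.0005 × 111699 × 0.4509 ≈ 25.181 m.
The ratio reduces to cos 4.2° / cos 63.2° = 0.9973/0.4509 ≈ 2.2119.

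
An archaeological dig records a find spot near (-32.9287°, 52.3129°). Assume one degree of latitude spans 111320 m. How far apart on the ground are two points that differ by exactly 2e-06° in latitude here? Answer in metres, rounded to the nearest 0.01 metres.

0.22 metres

2e-06° × 111320 m/° = 0.22264 m.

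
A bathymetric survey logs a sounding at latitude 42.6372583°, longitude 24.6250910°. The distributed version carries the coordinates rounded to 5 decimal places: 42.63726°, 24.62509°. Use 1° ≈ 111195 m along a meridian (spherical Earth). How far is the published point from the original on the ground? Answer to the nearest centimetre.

21 centimetres

Δlat = 42.6372583 − 42.63726 = -0.0000017°; Δlon = 24.6250910 − 24.62509 = +0.0000010°.
North–south shift: -0.0000017 × 111195 = -0.189031 m.
E–W at 42.6373°: 0.0000010° × 111195 × cos 42.6373° = 0.0000010 × 111195 × 0.7357 ≈ 0.0818014 m.
Hypotenuse of the two orthogonal shifts: √(0.189031² + 0.0818014²) = 0.205972 m.
That is 0.205972 m = 20.597 cm.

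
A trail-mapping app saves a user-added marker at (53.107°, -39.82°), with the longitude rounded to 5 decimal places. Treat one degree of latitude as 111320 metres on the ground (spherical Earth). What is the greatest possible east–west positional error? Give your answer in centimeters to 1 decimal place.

Rounding to 5 decimal places leaves the longitude within ±5e-06° of the true value.
Parallels shrink by cos φ, so at 53.107° a degree of longitude is 111320 × 0.6003 ≈ 66827.9 m.
East–west error: 5e-06° × 66827.9 m/° ≈ 0.33414 m.
That is 0.33414 m = 33.414 cm.

33.4 centimeters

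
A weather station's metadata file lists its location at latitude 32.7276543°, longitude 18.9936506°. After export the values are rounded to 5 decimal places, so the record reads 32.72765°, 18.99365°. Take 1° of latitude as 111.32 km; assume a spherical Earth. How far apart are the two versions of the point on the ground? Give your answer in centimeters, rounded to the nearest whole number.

The latitude changed by +0.0000043° and the longitude by +0.0000006°.
North–south shift: 0.0000043 × 111320 = 0.478676 m.
E–W at 32.7276°: 0.0000006° × 111320 × cos 32.7276° = 0.0000006 × 111320 × 0.8412 ≈ 0.0561888 m.
Hypotenuse of the two orthogonal shifts: √(0.478676² + 0.0561888²) = 0.481963 m.
That is 0.481963 m = 48.196 cm.

48 centimeters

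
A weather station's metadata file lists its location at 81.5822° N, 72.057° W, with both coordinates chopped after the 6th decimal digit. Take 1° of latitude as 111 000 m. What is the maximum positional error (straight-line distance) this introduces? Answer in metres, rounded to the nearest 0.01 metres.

Truncating at 6 decimal places can drop up to a full unit in the last place, so each coordinate may be off by as much as 1e-06°.
N–S: 1e-06° × 111000 m/° = 0.111 m.
E–W at 81.5822°: 1e-06° × 111000 × cos 81.5822° = 1e-06 × 111000 × 0.1464 ≈ 0.0162493 m.
Worst case both components are at the extreme and orthogonal: √(0.111² + 0.0162493²) ≈ 0.112183 m.

0.11 metres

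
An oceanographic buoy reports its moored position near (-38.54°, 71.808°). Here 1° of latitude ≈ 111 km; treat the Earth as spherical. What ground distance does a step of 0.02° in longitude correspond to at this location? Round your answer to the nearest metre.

1736 metres

At 38.54° a degree of longitude is 111000 × cos 38.54° ≈ 86821.2 m, so 0.02° corresponds to 1736.42 m.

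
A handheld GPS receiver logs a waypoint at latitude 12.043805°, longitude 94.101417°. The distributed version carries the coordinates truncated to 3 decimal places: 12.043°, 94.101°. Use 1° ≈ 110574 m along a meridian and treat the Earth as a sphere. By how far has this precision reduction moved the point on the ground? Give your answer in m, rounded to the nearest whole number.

Δlat = 12.043805 − 12.043 = +0.000805°; Δlon = 94.101417 − 94.101 = +0.000417°.
North–south shift: 0.000805 × 110574 = 89.0121 m.
E–W at 12.043°: 0.000417° × 110574 × cos 12.043° = 0.000417 × 110574 × 0.9780 ≈ 45.0946 m.
Distance: √(89.0121² + 45.0946²) ≈ 99.7831 m.

100 m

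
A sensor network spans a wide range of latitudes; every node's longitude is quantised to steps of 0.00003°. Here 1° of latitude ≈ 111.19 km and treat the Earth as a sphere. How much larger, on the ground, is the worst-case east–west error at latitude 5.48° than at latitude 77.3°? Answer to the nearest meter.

With a 0.00003° grid the true value lies within half a step, ±0.00003°/2 = ±1.5e-05°, of the stored one.
Error at 5.48° = 1.5e-05° × 111190 × cos 5.48° ≈ 1.6679 × 0.9954 = 1.6602 m.
Error at 77.3° = 1.5e-05° × 111190 × cos 77.3° ≈ 1.6679 × 0.2198 = 0.36667 m.
Difference: 1.6602 − 0.36667 = 1.2936 m.

1 meters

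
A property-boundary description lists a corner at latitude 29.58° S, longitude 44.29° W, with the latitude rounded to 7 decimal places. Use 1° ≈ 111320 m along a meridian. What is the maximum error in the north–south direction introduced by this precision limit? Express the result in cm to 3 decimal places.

Rounding to 7 decimal places leaves the latitude within ±5e-08° of the true value.
North–south distance: 5e-08° × 111320 m/° = 0.005566 m.
That is 0.005566 m = 0.5566 cm.

0.557 cm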